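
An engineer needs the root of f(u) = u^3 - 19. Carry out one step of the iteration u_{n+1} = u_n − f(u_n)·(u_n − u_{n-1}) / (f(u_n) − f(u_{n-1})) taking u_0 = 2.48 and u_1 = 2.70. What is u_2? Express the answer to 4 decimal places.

f(2.48) = -3.747008, f(2.70) = 0.683000
u_2 = 2.700000 − 0.683000·(2.700000 − 2.480000) / (0.683000 − (-3.747008)) = 2.700000 − (0.150260)/(4.430008) = 2.666081

2.6661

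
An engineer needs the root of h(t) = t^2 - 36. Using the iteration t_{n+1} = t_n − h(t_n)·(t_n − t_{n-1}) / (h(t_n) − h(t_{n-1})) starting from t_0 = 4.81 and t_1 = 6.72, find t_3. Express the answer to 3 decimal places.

h(4.81) = -12.86390, h(6.72) = 9.15840
t_2 = 6.72000 − 9.15840·(6.72000 − 4.81000) / (9.15840 − (-12.86390)) = 6.72000 − (17.49254)/(22.02230) = 5.92569
h(5.92569) = -0.88620
t_3 = 5.92569 − (-0.88620)·(5.92569 − 6.72000) / (-0.88620 − 9.15840) = 5.92569 − (0.70392)/(-10.04460) = 5.99577

5.996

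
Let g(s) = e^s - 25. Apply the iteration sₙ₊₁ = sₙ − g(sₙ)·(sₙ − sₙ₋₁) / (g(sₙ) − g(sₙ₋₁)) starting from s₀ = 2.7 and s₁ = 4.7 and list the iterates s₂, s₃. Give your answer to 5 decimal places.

2.91291, 3.04156

g(2.7) = -10.1202683, g(4.7) = 84.9471725
s₂ = 4.7000000 − 84.9471725·(4.7000000 − 2.7000000) / (84.9471725 − (-10.1202683)) = 4.7000000 − (169.8943449)/(95.0674407) = 2.9129071
g(2.9129071) = -6.5897581
s₃ = 2.9129071 − (-6.5897581)·(2.9129071 − 4.7000000) / (-6.5897581 − 84.9471725) = 2.9129071 − (11.7765096)/(-91.5369305) = 3.0415602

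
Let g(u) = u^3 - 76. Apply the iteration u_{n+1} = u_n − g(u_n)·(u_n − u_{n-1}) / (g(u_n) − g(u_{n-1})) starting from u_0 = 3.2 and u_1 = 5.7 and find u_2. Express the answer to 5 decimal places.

g(3.2) = -43.2320000, g(5.7) = 109.1930000
u_2 = 5.7000000 − 109.1930000·(5.7000000 − 3.2000000) / (109.1930000 − (-43.2320000)) = 5.7000000 − (272.9825000)/(152.4250000) = 3.9090700

3.90907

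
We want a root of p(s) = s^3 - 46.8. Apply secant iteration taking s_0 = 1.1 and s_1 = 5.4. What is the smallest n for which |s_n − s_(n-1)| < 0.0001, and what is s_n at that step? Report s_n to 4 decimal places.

p(1.1) = -45.469000, p(5.4) = 110.664000
s_2 = 5.400000 − 110.664000·(4.300000)/(156.133000) = 2.352245;  |Δ| = 3.047755
p(2.352245) = -33.784903
s_3 = 2.352245 − (-33.784903)·(-3.047755)/(-144.448903) = 3.065079;  |Δ| = 0.712834
p(3.065079) = -18.004480
s_4 = 3.065079 − (-18.004480)·(0.712834)/(15.780423) = 3.878378;  |Δ| = 0.813299
p(3.878378) = 11.537860
s_5 = 3.878378 − 11.537860·(0.813299)/(29.542340) = 3.560741;  |Δ| = 0.317637
p(3.560741) = -1.653788
s_6 = 3.560741 − (-1.653788)·(-0.317637)/(-13.191648) = 3.600562;  |Δ| = 0.039821
p(3.600562) = -0.122131
s_7 = 3.600562 − (-0.122131)·(0.039821)/(1.531658) = 3.603738;  |Δ| = 0.003175
p(3.603738) = 0.001470
s_8 = 3.603738 − 0.001470·(0.003175)/(0.123601) = 3.603700;  |Δ| = 0.000038
|s_8 − s_7| = 0.000038 < 0.0001

n = 8, s_n = 3.6037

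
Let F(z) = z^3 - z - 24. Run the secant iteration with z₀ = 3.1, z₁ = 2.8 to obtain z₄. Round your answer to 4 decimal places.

F(3.1) = 2.691000, F(2.8) = -4.848000
z₂ = 2.800000 − (-4.848000)·(2.800000 − 3.100000) / (-4.848000 − 2.691000) = 2.800000 − (1.454400)/(-7.539000) = 2.992917
F(2.992917) = -0.183711
z₃ = 2.992917 − (-0.183711)·(2.992917 − 2.800000) / (-0.183711 − (-4.848000)) = 2.992917 − (-0.035441)/(4.664289) = 3.000515
F(3.000515) = 0.013398
z₄ = 3.000515 − 0.013398·(3.000515 − 2.992917) / (0.013398 − (-0.183711)) = 3.000515 − (0.000102)/(0.197109) = 2.999999

3.0000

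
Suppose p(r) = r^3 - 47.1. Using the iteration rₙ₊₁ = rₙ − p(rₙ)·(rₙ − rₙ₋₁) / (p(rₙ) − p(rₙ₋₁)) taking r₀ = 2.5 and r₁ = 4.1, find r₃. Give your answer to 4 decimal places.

p(2.5) = -31.475000, p(4.1) = 21.821000
r₂ = 4.100000 − 21.821000·(4.100000 − 2.500000) / (21.821000 − (-31.475000)) = 4.100000 − (34.913600)/(53.296000) = 3.444911
p(3.444911) = -6.217807
r₃ = 3.444911 − (-6.217807)·(3.444911 − 4.100000) / (-6.217807 − 21.821000) = 3.444911 − (4.073214)/(-28.038807) = 3.590182

3.5902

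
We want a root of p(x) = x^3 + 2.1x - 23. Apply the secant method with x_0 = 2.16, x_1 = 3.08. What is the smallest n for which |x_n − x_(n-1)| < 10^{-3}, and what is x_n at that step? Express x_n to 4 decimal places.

p(2.16) = -8.386304, p(3.08) = 12.686112
x_2 = 3.080000 − 12.686112·(0.920000)/(21.072416) = 2.526137;  |Δ| = 0.553863
p(2.526137) = -1.574894
x_3 = 2.526137 − (-1.574894)·(-0.553863)/(-14.261006) = 2.587302;  |Δ| = 0.061165
p(2.587302) = -0.246916
x_4 = 2.587302 − (-0.246916)·(0.061165)/(1.327977) = 2.598675;  |Δ| = 0.011373
p(2.598675) = 0.006362
x_5 = 2.598675 − 0.006362·(0.011373)/(0.253278) = 2.598389;  |Δ| = 0.000286
|x_5 − x_4| = 0.000286 < 10^{-3}

n = 5, x_n = 2.5984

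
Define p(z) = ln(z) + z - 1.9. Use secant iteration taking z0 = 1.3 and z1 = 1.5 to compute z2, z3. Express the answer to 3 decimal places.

1.497, 1.497

p(1.3) = -0.33764, p(1.5) = 0.00547
z2 = 1.50000 − 0.00547·(1.50000 − 1.30000) / (0.00547 − (-0.33764)) = 1.50000 − (0.00109)/(0.34310) = 1.49681
p(1.49681) = 0.00015
z3 = 1.49681 − 0.00015·(1.49681 − 1.50000) / (0.00015 − 0.00547) = 1.49681 − (0.00000)/(-0.00531) = 1.49672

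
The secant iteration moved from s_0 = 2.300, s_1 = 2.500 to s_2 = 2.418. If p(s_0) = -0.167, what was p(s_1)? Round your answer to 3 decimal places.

0.116

The secant line through (2.300, -0.167) and (2.500, p(s_1)) crosses zero at s_2 = 2.418.
So (2.300, -0.167), (2.500, p(s_1)), (2.418, 0) are collinear:
p(s_1) = -0.167 · (2.500 − 2.418) / (2.300 − 2.418) = -0.167 · (0.08200)/(-0.11800) = 0.11605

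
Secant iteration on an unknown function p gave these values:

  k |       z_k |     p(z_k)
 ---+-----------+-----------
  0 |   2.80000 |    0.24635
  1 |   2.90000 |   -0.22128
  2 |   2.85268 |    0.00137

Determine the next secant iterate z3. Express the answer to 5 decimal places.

z3 = 2.85268 − 0.00137·(2.85268 − 2.90000) / (0.00137 − (-0.22128))
   = 2.85268 − (-0.0000648)/(0.2226500) = 2.8529712

2.85297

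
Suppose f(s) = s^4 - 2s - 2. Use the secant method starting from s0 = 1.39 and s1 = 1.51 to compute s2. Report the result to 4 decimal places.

1.4925

f(1.39) = -1.046990, f(1.51) = 0.178856
s2 = 1.510000 − 0.178856·(1.510000 − 1.390000) / (0.178856 − (-1.046990)) = 1.510000 − (0.021463)/(1.225846) = 1.492491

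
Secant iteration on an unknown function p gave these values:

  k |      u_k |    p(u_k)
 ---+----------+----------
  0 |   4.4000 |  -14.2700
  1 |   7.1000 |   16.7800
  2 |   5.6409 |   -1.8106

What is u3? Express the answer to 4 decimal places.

5.7830

u3 = 5.6409 − (-1.8106)·(5.6409 − 7.1000) / (-1.8106 − 16.7800)
   = 5.6409 − (2.641846)/(-18.590600) = 5.783007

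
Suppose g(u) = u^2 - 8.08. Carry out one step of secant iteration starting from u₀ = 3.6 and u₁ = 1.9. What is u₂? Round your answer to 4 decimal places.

2.7127

g(3.6) = 4.880000, g(1.9) = -4.470000
u₂ = 1.900000 − (-4.470000)·(1.900000 − 3.600000) / (-4.470000 − 4.880000) = 1.900000 − (7.599000)/(-9.350000) = 2.712727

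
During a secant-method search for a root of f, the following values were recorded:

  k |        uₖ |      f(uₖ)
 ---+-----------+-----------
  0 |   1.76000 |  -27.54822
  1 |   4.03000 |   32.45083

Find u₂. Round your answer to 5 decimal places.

2.80226

u₂ = 4.03000 − 32.45083·(4.03000 − 1.76000) / (32.45083 − (-27.54822))
   = 4.03000 − (73.6633841)/(59.9990500) = 2.8022575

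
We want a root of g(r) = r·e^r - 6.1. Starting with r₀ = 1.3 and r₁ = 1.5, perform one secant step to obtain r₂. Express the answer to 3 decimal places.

g(1.3) = -1.32991, g(1.5) = 0.62253
r₂ = 1.50000 − 0.62253·(1.50000 − 1.30000) / (0.62253 − (-1.32991)) = 1.50000 − (0.12451)/(1.95245) = 1.43623

1.436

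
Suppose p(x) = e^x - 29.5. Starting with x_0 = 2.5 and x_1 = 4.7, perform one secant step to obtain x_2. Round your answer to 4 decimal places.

2.8897

p(2.5) = -17.317506, p(4.7) = 80.447172
x_2 = 4.700000 − 80.447172·(4.700000 − 2.500000) / (80.447172 − (-17.317506)) = 4.700000 − (176.983779)/(97.764678) = 2.889696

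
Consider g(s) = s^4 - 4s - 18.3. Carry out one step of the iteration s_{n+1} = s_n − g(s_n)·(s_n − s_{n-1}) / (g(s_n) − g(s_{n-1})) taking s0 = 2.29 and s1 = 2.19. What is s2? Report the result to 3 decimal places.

g(2.29) = 0.04058, g(2.19) = -4.05742
s2 = 2.19000 − (-4.05742)·(2.19000 − 2.29000) / (-4.05742 − 0.04058) = 2.19000 − (0.40574)/(-4.09801) = 2.28901

2.289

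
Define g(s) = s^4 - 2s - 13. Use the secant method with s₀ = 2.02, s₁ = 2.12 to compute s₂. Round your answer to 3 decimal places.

g(2.02) = -0.39034, g(2.12) = 2.95963
s₂ = 2.12000 − 2.95963·(2.12000 − 2.02000) / (2.95963 − (-0.39034)) = 2.12000 − (0.29596)/(3.34997) = 2.03165

2.032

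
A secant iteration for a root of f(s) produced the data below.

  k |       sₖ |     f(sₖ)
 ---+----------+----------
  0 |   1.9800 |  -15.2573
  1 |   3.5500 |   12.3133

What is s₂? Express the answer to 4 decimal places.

s₂ = 3.5500 − 12.3133·(3.5500 − 1.9800) / (12.3133 − (-15.2573))
   = 3.5500 − (19.331881)/(27.570600) = 2.848823

2.8488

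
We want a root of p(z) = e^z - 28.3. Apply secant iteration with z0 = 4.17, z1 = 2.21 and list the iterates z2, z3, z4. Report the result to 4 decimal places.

2.8863, 3.6825, 3.2648

p(4.17) = 36.415452, p(2.21) = -19.184284
z2 = 2.210000 − (-19.184284)·(2.210000 − 4.170000) / (-19.184284 − 36.415452) = 2.210000 − (37.601196)/(-55.599736) = 2.886284
p(2.886284) = -10.373435
z3 = 2.886284 − (-10.373435)·(2.886284 − 2.210000) / (-10.373435 − (-19.184284)) = 2.886284 − (-7.015385)/(8.810849) = 3.682505
p(3.682505) = 11.445830
z4 = 3.682505 − 11.445830·(3.682505 − 2.886284) / (11.445830 − (-10.373435)) = 3.682505 − (9.113412)/(21.819264) = 3.264828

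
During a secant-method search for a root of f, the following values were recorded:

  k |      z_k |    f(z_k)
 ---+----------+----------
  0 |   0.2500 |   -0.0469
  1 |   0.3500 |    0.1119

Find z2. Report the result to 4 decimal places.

0.2795

z2 = 0.3500 − 0.1119·(0.3500 − 0.2500) / (0.1119 − (-0.0469))
   = 0.3500 − (0.011190)/(0.158800) = 0.279534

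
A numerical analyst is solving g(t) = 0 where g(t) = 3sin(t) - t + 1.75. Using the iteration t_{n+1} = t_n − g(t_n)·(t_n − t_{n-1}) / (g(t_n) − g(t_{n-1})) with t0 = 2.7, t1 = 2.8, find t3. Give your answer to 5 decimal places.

g(2.7) = 0.3321396, g(2.8) = -0.0450355
t2 = 2.8000000 − (-0.0450355)·(2.8000000 − 2.7000000) / (-0.0450355 − 0.3321396) = 2.8000000 − (-0.0045036)/(-0.3771752) = 2.7880598
g(2.7880598) = 0.0005833
t3 = 2.7880598 − 0.0005833·(2.7880598 − 2.8000000) / (0.0005833 − (-0.0450355)) = 2.7880598 − (-0.0000070)/(0.0456188) = 2.7882124

2.78821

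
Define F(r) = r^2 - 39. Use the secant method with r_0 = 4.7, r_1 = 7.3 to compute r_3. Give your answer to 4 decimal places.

6.2343

F(4.7) = -16.910000, F(7.3) = 14.290000
r_2 = 7.300000 − 14.290000·(7.300000 − 4.700000) / (14.290000 − (-16.910000)) = 7.300000 − (37.154000)/(31.200000) = 6.109167
F(6.109167) = -1.678083
r_3 = 6.109167 − (-1.678083)·(6.109167 − 7.300000) / (-1.678083 − 14.290000) = 6.109167 − (1.998317)/(-15.968083) = 6.234311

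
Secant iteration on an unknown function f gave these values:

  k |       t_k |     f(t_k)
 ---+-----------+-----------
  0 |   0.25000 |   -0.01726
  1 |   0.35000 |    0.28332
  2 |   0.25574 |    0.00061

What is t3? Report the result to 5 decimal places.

0.25554

t3 = 0.25574 − 0.00061·(0.25574 − 0.35000) / (0.00061 − 0.28332)
   = 0.25574 − (-0.0000575)/(-0.2827100) = 0.2555366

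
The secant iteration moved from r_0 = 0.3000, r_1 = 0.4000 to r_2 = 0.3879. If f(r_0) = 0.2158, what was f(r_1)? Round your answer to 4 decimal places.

-0.0297

The secant line through (0.3000, 0.2158) and (0.4000, f(r_1)) crosses zero at r_2 = 0.3879.
So (0.3000, 0.2158), (0.4000, f(r_1)), (0.3879, 0) are collinear:
f(r_1) = 0.2158 · (0.4000 − 0.3879) / (0.3000 − 0.3879) = 0.2158 · (0.012100)/(-0.087900) = -0.029706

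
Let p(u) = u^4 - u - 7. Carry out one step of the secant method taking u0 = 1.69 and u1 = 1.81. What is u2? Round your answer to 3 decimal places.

1.716

p(1.69) = -0.53269, p(1.81) = 1.92283
u2 = 1.81000 − 1.92283·(1.81000 − 1.69000) / (1.92283 − (-0.53269)) = 1.81000 − (0.23074)/(2.45552) = 1.71603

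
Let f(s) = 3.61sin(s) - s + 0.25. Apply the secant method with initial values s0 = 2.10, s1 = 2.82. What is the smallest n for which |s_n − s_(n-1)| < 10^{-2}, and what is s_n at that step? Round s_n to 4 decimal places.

f(2.10) = 1.266186, f(2.82) = -1.428959
s2 = 2.820000 − (-1.428959)·(0.720000)/(-2.695144) = 2.438258;  |Δ| = 0.381742
f(2.438258) = 0.146563
s3 = 2.438258 − 0.146563·(-0.381742)/(1.575521) = 2.473769;  |Δ| = 0.035512
f(2.473769) = 0.011825
s4 = 2.473769 − 0.011825·(0.035512)/(-0.134737) = 2.476886;  |Δ| = 0.003117
|s4 − s3| = 0.003117 < 10^{-2}

n = 4, s_n = 2.4769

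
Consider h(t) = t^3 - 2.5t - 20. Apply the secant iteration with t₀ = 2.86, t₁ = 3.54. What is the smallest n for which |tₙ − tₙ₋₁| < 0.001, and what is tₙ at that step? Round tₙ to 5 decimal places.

h(2.86) = -3.7563440, h(3.54) = 15.5118640
t₂ = 3.5400000 − 15.5118640·(0.6800000)/(19.2682080) = 2.9925662;  |Δ| = 0.5474338
h(2.9925662) = -0.6816301
t₃ = 2.9925662 − (-0.6816301)·(-0.5474338)/(-16.1934941) = 3.0156093;  |Δ| = 0.0230430
h(3.0156093) = -0.1153759
t₄ = 3.0156093 − (-0.1153759)·(0.0230430)/(0.5662542) = 3.0203044;  |Δ| = 0.0046951
h(3.0203044) = 0.0011758
t₅ = 3.0203044 − 0.0011758·(0.0046951)/(0.1165517) = 3.0202570;  |Δ| = 0.0000474
|t₅ − t₄| = 0.0000474 < 0.001

n = 5, tₙ = 3.02026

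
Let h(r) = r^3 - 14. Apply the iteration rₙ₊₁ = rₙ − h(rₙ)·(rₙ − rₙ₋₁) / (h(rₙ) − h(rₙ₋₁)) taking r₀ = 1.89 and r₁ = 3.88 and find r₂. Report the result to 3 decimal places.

2.169

h(1.89) = -7.24873, h(3.88) = 44.41107
r₂ = 3.88000 − 44.41107·(3.88000 − 1.89000) / (44.41107 − (-7.24873)) = 3.88000 − (88.37803)/(51.65980) = 2.16923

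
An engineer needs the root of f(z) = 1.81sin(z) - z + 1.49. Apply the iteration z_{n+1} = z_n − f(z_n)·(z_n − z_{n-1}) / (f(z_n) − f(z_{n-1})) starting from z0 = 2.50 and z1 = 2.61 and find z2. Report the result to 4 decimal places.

2.5292

f(2.50) = 0.073235, f(2.61) = -0.202499
z2 = 2.610000 − (-0.202499)·(2.610000 − 2.500000) / (-0.202499 − 0.073235) = 2.610000 − (-0.022275)/(-0.275733) = 2.529216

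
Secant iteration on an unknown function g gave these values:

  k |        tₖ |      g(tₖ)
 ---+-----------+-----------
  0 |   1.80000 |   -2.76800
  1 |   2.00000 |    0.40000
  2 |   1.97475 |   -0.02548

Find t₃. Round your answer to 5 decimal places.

1.97626

t₃ = 1.97475 − (-0.02548)·(1.97475 − 2.00000) / (-0.02548 − 0.40000)
   = 1.97475 − (0.0006434)/(-0.4254800) = 1.9762621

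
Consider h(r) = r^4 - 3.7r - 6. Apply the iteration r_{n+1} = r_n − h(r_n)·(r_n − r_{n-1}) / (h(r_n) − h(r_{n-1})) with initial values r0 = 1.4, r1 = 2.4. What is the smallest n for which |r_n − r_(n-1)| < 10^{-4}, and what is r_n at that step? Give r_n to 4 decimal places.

n = 7, r_n = 1.8999

h(1.4) = -7.338400, h(2.4) = 18.297600
r2 = 2.400000 − 18.297600·(1.000000)/(25.636000) = 1.686254;  |Δ| = 0.713746
h(1.686254) = -4.153922
r3 = 1.686254 − (-4.153922)·(-0.713746)/(-22.451522) = 1.818309;  |Δ| = 0.132055
h(1.818309) = -1.796466
r4 = 1.818309 − (-1.796466)·(0.132055)/(2.357456) = 1.918940;  |Δ| = 0.100631
h(1.918940) = 0.459487
r5 = 1.918940 − 0.459487·(0.100631)/(2.255953) = 1.898444;  |Δ| = 0.020496
h(1.898444) = -0.034782
r6 = 1.898444 − (-0.034782)·(-0.020496)/(-0.494269) = 1.899886;  |Δ| = 0.001442
h(1.899886) = -0.000599
r7 = 1.899886 − (-0.000599)·(0.001442)/(0.034183) = 1.899912;  |Δ| = 0.000025
|r7 − r6| = 0.000025 < 10^{-4}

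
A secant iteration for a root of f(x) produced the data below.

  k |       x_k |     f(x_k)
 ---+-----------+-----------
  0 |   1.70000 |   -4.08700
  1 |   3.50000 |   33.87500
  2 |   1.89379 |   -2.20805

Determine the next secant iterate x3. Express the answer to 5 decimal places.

x3 = 1.89379 − (-2.20805)·(1.89379 − 3.50000) / (-2.20805 − 33.87500)
   = 1.89379 − (3.5465920)/(-36.0830500) = 1.9920797

1.99208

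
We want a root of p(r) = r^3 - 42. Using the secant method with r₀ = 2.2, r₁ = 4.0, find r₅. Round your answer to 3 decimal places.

3.476

p(2.2) = -31.35200, p(4.0) = 22.00000
r₂ = 4.00000 − 22.00000·(4.00000 − 2.20000) / (22.00000 − (-31.35200)) = 4.00000 − (39.60000)/(53.35200) = 3.25776
p(3.25776) = -7.42540
r₃ = 3.25776 − (-7.42540)·(3.25776 − 4.00000) / (-7.42540 − 22.00000) = 3.25776 − (5.51143)/(-29.42540) = 3.44506
p(3.44506) = -1.11246
r₄ = 3.44506 − (-1.11246)·(3.44506 − 3.25776) / (-1.11246 − (-7.42540)) = 3.44506 − (-0.20837)/(6.31294) = 3.47807
p(3.47807) = 0.07403
r₅ = 3.47807 − 0.07403·(3.47807 − 3.44506) / (0.07403 − (-1.11246)) = 3.47807 − (0.00244)/(1.18649) = 3.47601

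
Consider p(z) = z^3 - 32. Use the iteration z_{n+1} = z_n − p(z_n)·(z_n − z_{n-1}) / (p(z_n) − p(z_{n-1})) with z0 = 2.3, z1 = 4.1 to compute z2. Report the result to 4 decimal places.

p(2.3) = -19.833000, p(4.1) = 36.921000
z2 = 4.100000 − 36.921000·(4.100000 − 2.300000) / (36.921000 − (-19.833000)) = 4.100000 − (66.457800)/(56.754000) = 2.929020

2.9290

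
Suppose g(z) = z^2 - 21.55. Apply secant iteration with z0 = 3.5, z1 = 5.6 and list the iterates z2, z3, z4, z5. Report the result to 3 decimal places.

g(3.5) = -9.30000, g(5.6) = 9.81000
z2 = 5.60000 − 9.81000·(5.60000 − 3.50000) / (9.81000 − (-9.30000)) = 5.60000 − (20.60100)/(19.11000) = 4.52198
g(4.52198) = -1.10171
z3 = 4.52198 − (-1.10171)·(4.52198 − 5.60000) / (-1.10171 − 9.81000) = 4.52198 − (1.18767)/(-10.91171) = 4.63082
g(4.63082) = -0.10549
z4 = 4.63082 − (-0.10549)·(4.63082 − 4.52198) / (-0.10549 − (-1.10171)) = 4.63082 − (-0.01148)/(0.99623) = 4.64235
g(4.64235) = 0.00139
z5 = 4.64235 − 0.00139·(4.64235 − 4.63082) / (0.00139 − (-0.10549)) = 4.64235 − (0.00002)/(0.10688) = 4.64220

4.522, 4.631, 4.642, 4.642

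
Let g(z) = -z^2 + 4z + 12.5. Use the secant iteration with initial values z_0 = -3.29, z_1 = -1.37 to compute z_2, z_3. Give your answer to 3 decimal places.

g(-3.29) = -11.48410, g(-1.37) = 5.14310
z_2 = -1.37000 − 5.14310·(-1.37000 − (-3.29000)) / (5.14310 − (-11.48410)) = -1.37000 − (9.87475)/(16.62720) = -1.96389
g(-1.96389) = 0.78756
z_3 = -1.96389 − 0.78756·(-1.96389 − (-1.37000)) / (0.78756 − 5.14310) = -1.96389 − (-0.46773)/(-4.35554) = -2.07128

-1.964, -2.071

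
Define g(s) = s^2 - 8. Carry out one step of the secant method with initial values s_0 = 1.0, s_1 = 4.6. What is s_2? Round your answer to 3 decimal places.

g(1.0) = -7.00000, g(4.6) = 13.16000
s_2 = 4.60000 − 13.16000·(4.60000 − 1.00000) / (13.16000 − (-7.00000)) = 4.60000 − (47.37600)/(20.16000) = 2.25000

2.250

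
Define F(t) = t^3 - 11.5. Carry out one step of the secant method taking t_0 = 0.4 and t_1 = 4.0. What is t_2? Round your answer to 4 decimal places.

1.0439

F(0.4) = -11.436000, F(4.0) = 52.500000
t_2 = 4.000000 − 52.500000·(4.000000 − 0.400000) / (52.500000 − (-11.436000)) = 4.000000 − (189.000000)/(63.936000) = 1.043919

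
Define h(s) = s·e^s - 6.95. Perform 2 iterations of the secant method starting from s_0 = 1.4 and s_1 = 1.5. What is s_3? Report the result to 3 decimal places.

1.520

h(1.4) = -1.27272, h(1.5) = -0.22747
s_2 = 1.50000 − (-0.22747)·(1.50000 − 1.40000) / (-0.22747 − (-1.27272)) = 1.50000 − (-0.02275)/(1.04525) = 1.52176
h(1.52176) = 0.02011
s_3 = 1.52176 − 0.02011·(1.52176 − 1.50000) / (0.02011 − (-0.22747)) = 1.52176 − (0.00044)/(0.24757) = 1.51999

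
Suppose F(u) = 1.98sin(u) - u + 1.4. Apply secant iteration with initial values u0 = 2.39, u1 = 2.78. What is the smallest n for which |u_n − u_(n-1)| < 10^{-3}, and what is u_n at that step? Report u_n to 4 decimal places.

n = 4, u_n = 2.5326

F(2.39) = 0.361950, F(2.78) = -0.679547
u2 = 2.780000 − (-0.679547)·(0.390000)/(-1.041497) = 2.525536;  |Δ| = 0.254464
F(2.525536) = 0.018549
u3 = 2.525536 − 0.018549·(-0.254464)/(0.698096) = 2.532298;  |Δ| = 0.006761
F(2.532298) = 0.000835
u4 = 2.532298 − 0.000835·(0.006761)/(-0.017714) = 2.532617;  |Δ| = 0.000319
|u4 − u3| = 0.000319 < 10^{-3}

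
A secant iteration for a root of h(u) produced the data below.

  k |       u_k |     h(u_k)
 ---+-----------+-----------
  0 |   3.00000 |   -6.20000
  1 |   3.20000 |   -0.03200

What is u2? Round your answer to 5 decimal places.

u2 = 3.20000 − (-0.03200)·(3.20000 − 3.00000) / (-0.03200 − (-6.20000))
   = 3.20000 − (-0.0064000)/(6.1680000) = 3.2010376

3.20104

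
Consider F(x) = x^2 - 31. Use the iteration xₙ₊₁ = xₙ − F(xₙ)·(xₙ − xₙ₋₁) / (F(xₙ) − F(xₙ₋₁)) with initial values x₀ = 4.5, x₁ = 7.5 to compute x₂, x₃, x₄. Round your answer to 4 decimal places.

5.3958, 5.5420, 5.5682

F(4.5) = -10.750000, F(7.5) = 25.250000
x₂ = 7.500000 − 25.250000·(7.500000 − 4.500000) / (25.250000 − (-10.750000)) = 7.500000 − (75.750000)/(36.000000) = 5.395833
F(5.395833) = -1.884983
x₃ = 5.395833 − (-1.884983)·(5.395833 − 7.500000) / (-1.884983 − 25.250000) = 5.395833 − (3.966318)/(-27.134983) = 5.542003
F(5.542003) = -0.286200
x₄ = 5.542003 − (-0.286200)·(5.542003 − 5.395833) / (-0.286200 − (-1.884983)) = 5.542003 − (-0.041834)/(1.598782) = 5.568169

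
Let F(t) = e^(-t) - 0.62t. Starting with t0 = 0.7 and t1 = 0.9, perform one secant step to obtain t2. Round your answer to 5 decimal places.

0.75849

F(0.7) = 0.0625853, F(0.9) = -0.1514303
t2 = 0.9000000 − (-0.1514303)·(0.9000000 − 0.7000000) / (-0.1514303 − 0.0625853) = 0.9000000 − (-0.0302861)/(-0.2140156) = 0.7584867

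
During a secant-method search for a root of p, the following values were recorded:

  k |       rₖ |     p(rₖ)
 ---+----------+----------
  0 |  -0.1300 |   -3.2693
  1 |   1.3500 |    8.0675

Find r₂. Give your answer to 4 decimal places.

0.2968

r₂ = 1.3500 − 8.0675·(1.3500 − (-0.1300)) / (8.0675 − (-3.2693))
   = 1.3500 − (11.939900)/(11.336800) = 0.296802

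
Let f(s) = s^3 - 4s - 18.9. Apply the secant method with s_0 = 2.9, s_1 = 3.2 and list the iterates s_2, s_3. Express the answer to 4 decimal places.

f(2.9) = -6.111000, f(3.2) = 1.068000
s_2 = 3.200000 − 1.068000·(3.200000 − 2.900000) / (1.068000 − (-6.111000)) = 3.200000 − (0.320400)/(7.179000) = 3.155370
f(3.155370) = -0.105485
s_3 = 3.155370 − (-0.105485)·(3.155370 − 3.200000) / (-0.105485 − 1.068000) = 3.155370 − (0.004708)/(-1.173485) = 3.159382

3.1554, 3.1594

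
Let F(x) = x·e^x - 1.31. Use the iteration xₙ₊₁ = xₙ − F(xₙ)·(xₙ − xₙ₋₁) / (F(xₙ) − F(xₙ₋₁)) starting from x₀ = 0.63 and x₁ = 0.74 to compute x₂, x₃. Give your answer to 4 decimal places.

0.6680, 0.6701

F(0.63) = -0.127105, F(0.74) = 0.240992
x₂ = 0.740000 − 0.240992·(0.740000 − 0.630000) / (0.240992 − (-0.127105)) = 0.740000 − (0.026509)/(0.368098) = 0.667983
F(0.667983) = -0.007232
x₃ = 0.667983 − (-0.007232)·(0.667983 − 0.740000) / (-0.007232 − 0.240992) = 0.667983 − (0.000521)/(-0.248224) = 0.670082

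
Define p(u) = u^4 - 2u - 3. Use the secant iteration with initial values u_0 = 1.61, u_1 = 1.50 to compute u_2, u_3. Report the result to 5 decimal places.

1.57179, 1.57500

p(1.61) = 0.4989824, p(1.50) = -0.9375000
u_2 = 1.5000000 − (-0.9375000)·(1.5000000 − 1.6100000) / (-0.9375000 − 0.4989824) = 1.5000000 − (0.1031250)/(-1.4364824) = 1.5717899
p(1.5717899) = -0.0400928
u_3 = 1.5717899 − (-0.0400928)·(1.5717899 − 1.5000000) / (-0.0400928 − (-0.9375000)) = 1.5717899 − (-0.0028783)/(0.8974072) = 1.5749973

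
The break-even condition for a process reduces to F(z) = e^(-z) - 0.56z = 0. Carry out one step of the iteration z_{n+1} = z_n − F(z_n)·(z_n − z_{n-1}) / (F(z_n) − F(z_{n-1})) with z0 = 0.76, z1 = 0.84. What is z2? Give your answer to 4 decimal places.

F(0.76) = 0.042066, F(0.84) = -0.038689
z2 = 0.840000 − (-0.038689)·(0.840000 − 0.760000) / (-0.038689 − 0.042066) = 0.840000 − (-0.003095)/(-0.080756) = 0.801673

0.8017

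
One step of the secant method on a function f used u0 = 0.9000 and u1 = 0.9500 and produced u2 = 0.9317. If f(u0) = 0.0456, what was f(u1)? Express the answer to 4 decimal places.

-0.0263

The secant line through (0.9000, 0.0456) and (0.9500, f(u1)) crosses zero at u2 = 0.9317.
So (0.9000, 0.0456), (0.9500, f(u1)), (0.9317, 0) are collinear:
f(u1) = 0.0456 · (0.9500 − 0.9317) / (0.9000 − 0.9317) = 0.0456 · (0.018300)/(-0.031700) = -0.026324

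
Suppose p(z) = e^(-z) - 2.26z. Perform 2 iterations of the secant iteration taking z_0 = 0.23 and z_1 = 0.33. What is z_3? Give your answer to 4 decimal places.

p(0.23) = 0.274734, p(0.33) = -0.026876
z_2 = 0.330000 − (-0.026876)·(0.330000 − 0.230000) / (-0.026876 − 0.274734) = 0.330000 − (-0.002688)/(-0.301610) = 0.321089
p(0.321089) = -0.000303
z_3 = 0.321089 − (-0.000303)·(0.321089 − 0.330000) / (-0.000303 − (-0.026876)) = 0.321089 − (0.000003)/(0.026574) = 0.320988

0.3210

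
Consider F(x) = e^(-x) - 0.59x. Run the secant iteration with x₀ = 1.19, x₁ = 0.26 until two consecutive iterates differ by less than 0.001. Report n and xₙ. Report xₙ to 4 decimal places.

F(1.19) = -0.397879, F(0.26) = 0.617652
x₂ = 0.260000 − 0.617652·(-0.930000)/(1.015530) = 0.825632;  |Δ| = 0.565632
F(0.825632) = -0.049164
x₃ = 0.825632 − (-0.049164)·(0.565632)/(-0.666816) = 0.783928;  |Δ| = 0.041704
F(0.783928) = -0.005908
x₄ = 0.783928 − (-0.005908)·(-0.041704)/(0.043256) = 0.778231;  |Δ| = 0.005696
F(0.778231) = 0.000061
x₅ = 0.778231 − 0.000061·(-0.005696)/(0.005969) = 0.778290;  |Δ| = 0.000058
|x₅ − x₄| = 0.000058 < 0.001

n = 5, xₙ = 0.7783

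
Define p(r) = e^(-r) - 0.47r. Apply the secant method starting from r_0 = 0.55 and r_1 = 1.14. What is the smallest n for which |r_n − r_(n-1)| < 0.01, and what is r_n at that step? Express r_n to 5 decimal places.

n = 4, r_n = 0.88134

p(0.55) = 0.3184498, p(1.14) = -0.2159810
r_2 = 1.1400000 − (-0.2159810)·(0.5900000)/(-0.5344308) = 0.9015617;  |Δ| = 0.2384383
p(0.9015617) = -0.0177988
r_3 = 0.9015617 − (-0.0177988)·(-0.2384383)/(0.1981822) = 0.8801475;  |Δ| = 0.0214142
p(0.8801475) = 0.0010524
r_4 = 0.8801475 − 0.0010524·(-0.0214142)/(0.0188512) = 0.8813430;  |Δ| = 0.0011955
|r_4 − r_3| = 0.0011955 < 0.01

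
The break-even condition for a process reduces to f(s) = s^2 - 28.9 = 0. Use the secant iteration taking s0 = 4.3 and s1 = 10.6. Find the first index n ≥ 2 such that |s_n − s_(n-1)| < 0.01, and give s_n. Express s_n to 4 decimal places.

f(4.3) = -10.410000, f(10.6) = 83.460000
s2 = 10.600000 − 83.460000·(6.300000)/(93.870000) = 4.998658;  |Δ| = 5.601342
f(4.998658) = -3.913421
s3 = 4.998658 − (-3.913421)·(-5.601342)/(-87.373421) = 5.249540;  |Δ| = 0.250882
f(5.249540) = -1.342334
s4 = 5.249540 − (-1.342334)·(0.250882)/(2.571087) = 5.380522;  |Δ| = 0.130982
f(5.380522) = 0.050018
s5 = 5.380522 − 0.050018·(0.130982)/(1.392351) = 5.375817;  |Δ| = 0.004705
|s5 − s4| = 0.004705 < 0.01

n = 5, s_n = 5.3758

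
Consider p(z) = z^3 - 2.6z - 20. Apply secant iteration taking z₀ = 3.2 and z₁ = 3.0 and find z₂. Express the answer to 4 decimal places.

3.0305

p(3.2) = 4.448000, p(3.0) = -0.800000
z₂ = 3.000000 − (-0.800000)·(3.000000 − 3.200000) / (-0.800000 − 4.448000) = 3.000000 − (0.160000)/(-5.248000) = 3.030488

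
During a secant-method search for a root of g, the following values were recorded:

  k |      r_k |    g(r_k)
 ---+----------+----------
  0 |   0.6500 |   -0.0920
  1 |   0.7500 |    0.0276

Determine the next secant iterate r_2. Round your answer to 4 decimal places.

0.7269

r_2 = 0.7500 − 0.0276·(0.7500 − 0.6500) / (0.0276 − (-0.0920))
   = 0.7500 − (0.002760)/(0.119600) = 0.726923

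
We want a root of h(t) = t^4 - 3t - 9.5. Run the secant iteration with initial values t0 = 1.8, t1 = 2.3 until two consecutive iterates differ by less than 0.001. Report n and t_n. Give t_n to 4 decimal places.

h(1.8) = -4.402400, h(2.3) = 11.584100
t2 = 2.300000 − 11.584100·(0.500000)/(15.986500) = 1.937691;  |Δ| = 0.362309
h(1.937691) = -1.215699
t3 = 1.937691 − (-1.215699)·(-0.362309)/(-12.799799) = 1.972103;  |Δ| = 0.034411
h(1.972103) = -0.290521
t4 = 1.972103 − (-0.290521)·(0.034411)/(0.925177) = 1.982908;  |Δ| = 0.010806
h(1.982908) = 0.011311
t5 = 1.982908 − 0.011311·(0.010806)/(0.301832) = 1.982503;  |Δ| = 0.000405
|t5 − t4| = 0.000405 < 0.001

n = 5, t_n = 1.9825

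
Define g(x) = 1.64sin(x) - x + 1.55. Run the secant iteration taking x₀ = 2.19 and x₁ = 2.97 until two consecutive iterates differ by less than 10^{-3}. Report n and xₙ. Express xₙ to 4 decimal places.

n = 5, xₙ = 2.5136

g(2.19) = 0.695519, g(2.97) = -1.139967
x₂ = 2.970000 − (-1.139967)·(0.780000)/(-1.835486) = 2.485565;  |Δ| = 0.484435
g(2.485565) = 0.064793
x₃ = 2.485565 − 0.064793·(-0.484435)/(1.204760) = 2.511618;  |Δ| = 0.026053
g(2.511618) = 0.004546
x₄ = 2.511618 − 0.004546·(0.026053)/(-0.060247) = 2.513584;  |Δ| = 0.001966
g(2.513584) = -0.000027
x₅ = 2.513584 − (-0.000027)·(0.001966)/(-0.004573) = 2.513572;  |Δ| = 0.000012
|x₅ − x₄| = 0.000012 < 10^{-3}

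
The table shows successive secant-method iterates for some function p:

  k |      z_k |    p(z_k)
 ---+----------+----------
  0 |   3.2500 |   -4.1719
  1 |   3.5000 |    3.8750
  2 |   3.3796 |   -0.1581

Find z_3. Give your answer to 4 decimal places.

z_3 = 3.3796 − (-0.1581)·(3.3796 − 3.5000) / (-0.1581 − 3.8750)
   = 3.3796 − (0.019035)/(-4.033100) = 3.384320

3.3843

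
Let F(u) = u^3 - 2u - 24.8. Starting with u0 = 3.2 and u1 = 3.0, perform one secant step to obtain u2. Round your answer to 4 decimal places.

F(3.2) = 1.568000, F(3.0) = -3.800000
u2 = 3.000000 − (-3.800000)·(3.000000 − 3.200000) / (-3.800000 − 1.568000) = 3.000000 − (0.760000)/(-5.368000) = 3.141580

3.1416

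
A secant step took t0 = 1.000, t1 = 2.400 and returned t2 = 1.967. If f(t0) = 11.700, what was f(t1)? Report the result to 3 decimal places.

-5.239

The secant line through (1.000, 11.700) and (2.400, f(t1)) crosses zero at t2 = 1.967.
So (1.000, 11.700), (2.400, f(t1)), (1.967, 0) are collinear:
f(t1) = 11.700 · (2.400 − 1.967) / (1.000 − 1.967) = 11.700 · (0.43300)/(-0.96700) = -5.23899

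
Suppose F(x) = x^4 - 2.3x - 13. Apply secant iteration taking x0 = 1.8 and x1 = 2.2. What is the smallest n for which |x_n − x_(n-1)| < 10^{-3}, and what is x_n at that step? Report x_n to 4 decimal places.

F(1.8) = -6.642400, F(2.2) = 5.365600
x2 = 2.200000 − 5.365600·(0.400000)/(12.008000) = 2.021266;  |Δ| = 0.178734
F(2.021266) = -0.957474
x3 = 2.021266 − (-0.957474)·(-0.178734)/(-6.323074) = 2.048331;  |Δ| = 0.027065
F(2.048331) = -0.107608
x4 = 2.048331 − (-0.107608)·(0.027065)/(0.849866) = 2.051758;  |Δ| = 0.003427
F(2.051758) = 0.002610
x5 = 2.051758 − 0.002610·(0.003427)/(0.110219) = 2.051676;  |Δ| = 0.000081
|x5 − x4| = 0.000081 < 10^{-3}

n = 5, x_n = 2.0517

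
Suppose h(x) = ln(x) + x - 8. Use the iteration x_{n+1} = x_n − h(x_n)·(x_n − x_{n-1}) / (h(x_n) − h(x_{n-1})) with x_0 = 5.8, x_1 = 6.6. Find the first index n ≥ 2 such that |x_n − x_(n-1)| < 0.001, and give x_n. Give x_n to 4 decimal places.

h(5.8) = -0.442142, h(6.6) = 0.487070
x_2 = 6.600000 − 0.487070·(0.800000)/(0.929212) = 6.180660;  |Δ| = 0.419340
h(6.180660) = 0.002085
x_3 = 6.180660 − 0.002085·(-0.419340)/(-0.484985) = 6.178857;  |Δ| = 0.001803
h(6.178857) = -0.000010
x_4 = 6.178857 − (-0.000010)·(-0.001803)/(-0.002094) = 6.178865;  |Δ| = 0.000008
|x_4 − x_3| = 0.000008 < 0.001

n = 4, x_n = 6.1789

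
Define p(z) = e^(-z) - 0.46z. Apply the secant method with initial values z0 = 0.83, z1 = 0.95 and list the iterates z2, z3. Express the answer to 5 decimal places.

0.89229, 0.89143

p(0.83) = 0.0542493, p(0.95) = -0.0502590
z2 = 0.9500000 − (-0.0502590)·(0.9500000 − 0.8300000) / (-0.0502590 − 0.0542493) = 0.9500000 − (-0.0060311)/(-0.1045083) = 0.8922909
p(0.8922909) = -0.0007378
z3 = 0.8922909 − (-0.0007378)·(0.8922909 − 0.9500000) / (-0.0007378 − (-0.0502590)) = 0.8922909 − (0.0000426)/(0.0495212) = 0.8914312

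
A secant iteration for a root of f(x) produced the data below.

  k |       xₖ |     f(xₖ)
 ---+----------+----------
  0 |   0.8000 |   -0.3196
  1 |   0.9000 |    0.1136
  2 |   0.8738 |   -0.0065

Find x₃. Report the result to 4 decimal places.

0.8752

x₃ = 0.8738 − (-0.0065)·(0.8738 − 0.9000) / (-0.0065 − 0.1136)
   = 0.8738 − (0.000170)/(-0.120100) = 0.875218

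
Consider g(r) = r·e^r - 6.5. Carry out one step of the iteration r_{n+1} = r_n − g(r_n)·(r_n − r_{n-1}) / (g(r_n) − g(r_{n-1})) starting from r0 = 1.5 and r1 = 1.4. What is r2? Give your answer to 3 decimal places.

g(1.5) = 0.22253, g(1.4) = -0.82272
r2 = 1.40000 − (-0.82272)·(1.40000 − 1.50000) / (-0.82272 − 0.22253) = 1.40000 − (0.08227)/(-1.04525) = 1.47871

1.479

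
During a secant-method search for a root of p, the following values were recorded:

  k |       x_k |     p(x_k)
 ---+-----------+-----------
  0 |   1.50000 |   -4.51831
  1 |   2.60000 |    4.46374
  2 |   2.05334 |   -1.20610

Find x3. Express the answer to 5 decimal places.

2.16963

x3 = 2.05334 − (-1.20610)·(2.05334 − 2.60000) / (-1.20610 − 4.46374)
   = 2.05334 − (0.6593266)/(-5.6698400) = 2.1696266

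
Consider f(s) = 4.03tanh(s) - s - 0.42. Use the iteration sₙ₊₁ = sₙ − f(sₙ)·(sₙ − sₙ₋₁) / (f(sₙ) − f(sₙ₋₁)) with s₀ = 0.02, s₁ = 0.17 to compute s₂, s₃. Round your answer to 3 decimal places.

f(0.02) = -0.35941, f(0.17) = 0.08858
s₂ = 0.17000 − 0.08858·(0.17000 − 0.02000) / (0.08858 − (-0.35941)) = 0.17000 − (0.01329)/(0.44799) = 0.14034
f(0.14034) = 0.00155
s₃ = 0.14034 − 0.00155·(0.14034 − 0.17000) / (0.00155 − 0.08858) = 0.14034 − (-0.00005)/(-0.08702) = 0.13981

0.140, 0.140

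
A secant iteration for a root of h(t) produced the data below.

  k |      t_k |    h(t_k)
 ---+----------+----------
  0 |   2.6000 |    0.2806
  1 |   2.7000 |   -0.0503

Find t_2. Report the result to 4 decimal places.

2.6848

t_2 = 2.7000 − (-0.0503)·(2.7000 − 2.6000) / (-0.0503 − 0.2806)
   = 2.7000 − (-0.005030)/(-0.330900) = 2.684799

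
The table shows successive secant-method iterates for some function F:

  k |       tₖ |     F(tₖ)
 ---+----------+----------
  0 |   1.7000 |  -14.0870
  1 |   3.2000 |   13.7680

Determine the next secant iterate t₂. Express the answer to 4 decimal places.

2.4586

t₂ = 3.2000 − 13.7680·(3.2000 − 1.7000) / (13.7680 − (-14.0870))
   = 3.2000 − (20.652000)/(27.855000) = 2.458589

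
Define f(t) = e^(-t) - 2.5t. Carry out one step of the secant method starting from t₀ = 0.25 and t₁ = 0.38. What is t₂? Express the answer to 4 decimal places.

0.2976

f(0.25) = 0.153801, f(0.38) = -0.266139
t₂ = 0.380000 − (-0.266139)·(0.380000 − 0.250000) / (-0.266139 − 0.153801) = 0.380000 − (-0.034598)/(-0.419939) = 0.297612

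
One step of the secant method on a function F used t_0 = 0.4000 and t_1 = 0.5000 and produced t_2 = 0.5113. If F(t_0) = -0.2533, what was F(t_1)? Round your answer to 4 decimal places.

The secant line through (0.4000, -0.2533) and (0.5000, F(t_1)) crosses zero at t_2 = 0.5113.
So (0.4000, -0.2533), (0.5000, F(t_1)), (0.5113, 0) are collinear:
F(t_1) = -0.2533 · (0.5000 − 0.5113) / (0.4000 − 0.5113) = -0.2533 · (-0.011300)/(-0.111300) = -0.025717

-0.0257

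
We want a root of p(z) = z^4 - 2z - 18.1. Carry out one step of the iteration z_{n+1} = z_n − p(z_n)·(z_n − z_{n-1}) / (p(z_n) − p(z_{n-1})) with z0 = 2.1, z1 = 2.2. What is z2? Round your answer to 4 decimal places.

p(2.1) = -2.851900, p(2.2) = 0.925600
z2 = 2.200000 − 0.925600·(2.200000 − 2.100000) / (0.925600 − (-2.851900)) = 2.200000 − (0.092560)/(3.777500) = 2.175497

2.1755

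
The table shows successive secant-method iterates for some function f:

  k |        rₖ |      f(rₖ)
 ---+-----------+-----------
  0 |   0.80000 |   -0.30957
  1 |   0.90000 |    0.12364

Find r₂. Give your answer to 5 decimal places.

r₂ = 0.90000 − 0.12364·(0.90000 − 0.80000) / (0.12364 − (-0.30957))
   = 0.90000 − (0.0123640)/(0.4332100) = 0.8714596

0.87146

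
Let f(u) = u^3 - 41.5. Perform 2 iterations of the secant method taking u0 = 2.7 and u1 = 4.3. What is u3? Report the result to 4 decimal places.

3.4241

f(2.7) = -21.817000, f(4.3) = 38.007000
u2 = 4.300000 − 38.007000·(4.300000 − 2.700000) / (38.007000 − (-21.817000)) = 4.300000 − (60.811200)/(59.824000) = 3.283498
f(3.283498) = -6.099420
u3 = 3.283498 − (-6.099420)·(3.283498 − 4.300000) / (-6.099420 − 38.007000) = 3.283498 − (6.200071)/(-44.106420) = 3.424069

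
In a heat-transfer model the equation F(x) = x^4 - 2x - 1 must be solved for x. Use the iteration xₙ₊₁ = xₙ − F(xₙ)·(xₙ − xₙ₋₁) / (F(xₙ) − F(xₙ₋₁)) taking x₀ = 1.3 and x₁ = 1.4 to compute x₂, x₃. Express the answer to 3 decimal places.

F(1.3) = -0.74390, F(1.4) = 0.04160
x₂ = 1.40000 − 0.04160·(1.40000 − 1.30000) / (0.04160 − (-0.74390)) = 1.40000 − (0.00416)/(0.78550) = 1.39470
F(1.39470) = -0.00561
x₃ = 1.39470 − (-0.00561)·(1.39470 − 1.40000) / (-0.00561 − 0.04160) = 1.39470 − (0.00003)/(-0.04721) = 1.39533

1.395, 1.395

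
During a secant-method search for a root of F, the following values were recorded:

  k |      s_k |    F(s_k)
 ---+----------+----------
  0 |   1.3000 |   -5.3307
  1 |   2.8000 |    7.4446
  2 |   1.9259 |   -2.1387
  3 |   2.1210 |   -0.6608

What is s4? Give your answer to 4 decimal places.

s4 = 2.1210 − (-0.6608)·(2.1210 − 1.9259) / (-0.6608 − (-2.1387))
   = 2.1210 − (-0.128922)/(1.477900) = 2.208233

2.2082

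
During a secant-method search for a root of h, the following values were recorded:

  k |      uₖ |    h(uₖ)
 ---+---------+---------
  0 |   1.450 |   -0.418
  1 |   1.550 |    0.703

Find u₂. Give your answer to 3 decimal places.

1.487

u₂ = 1.550 − 0.703·(1.550 − 1.450) / (0.703 − (-0.418))
   = 1.550 − (0.07030)/(1.12100) = 1.48729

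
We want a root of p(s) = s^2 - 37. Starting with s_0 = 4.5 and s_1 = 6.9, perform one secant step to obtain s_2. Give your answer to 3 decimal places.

p(4.5) = -16.75000, p(6.9) = 10.61000
s_2 = 6.90000 − 10.61000·(6.90000 − 4.50000) / (10.61000 − (-16.75000)) = 6.90000 − (25.46400)/(27.36000) = 5.96930

5.969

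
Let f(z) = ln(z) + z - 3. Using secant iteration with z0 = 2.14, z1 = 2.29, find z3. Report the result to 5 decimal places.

f(2.14) = -0.0991942, f(2.29) = 0.1185518
z2 = 2.2900000 − 0.1185518·(2.2900000 − 2.1400000) / (0.1185518 − (-0.0991942)) = 2.2900000 − (0.0177828)/(0.2177460) = 2.2083325
f(2.2083325) = 0.0005702
z3 = 2.2083325 − 0.0005702·(2.2083325 − 2.2900000) / (0.0005702 − 0.1185518) = 2.2083325 − (-0.0000466)/(-0.1179816) = 2.2079378

2.20794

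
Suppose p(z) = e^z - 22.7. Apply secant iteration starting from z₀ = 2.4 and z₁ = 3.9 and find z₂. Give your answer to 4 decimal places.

2.8564

p(2.4) = -11.676824, p(3.9) = 26.702449
z₂ = 3.900000 − 26.702449·(3.900000 − 2.400000) / (26.702449 − (-11.676824)) = 3.900000 − (40.053674)/(38.379273) = 2.856372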